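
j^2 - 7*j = j*(j - 7)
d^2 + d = d*(d + 1)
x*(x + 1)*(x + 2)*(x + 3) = x^4 + 6*x^3 + 11*x^2 + 6*x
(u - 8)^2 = u^2 - 16*u + 64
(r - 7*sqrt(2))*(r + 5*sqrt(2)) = r^2 - 2*sqrt(2)*r - 70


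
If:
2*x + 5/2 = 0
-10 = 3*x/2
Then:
No Solution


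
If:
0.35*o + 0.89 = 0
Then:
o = -2.54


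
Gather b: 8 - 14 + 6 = 0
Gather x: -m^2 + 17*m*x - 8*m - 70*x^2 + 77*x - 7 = -m^2 - 8*m - 70*x^2 + x*(17*m + 77) - 7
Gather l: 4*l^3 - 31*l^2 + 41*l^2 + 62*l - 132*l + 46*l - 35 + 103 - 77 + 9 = 4*l^3 + 10*l^2 - 24*l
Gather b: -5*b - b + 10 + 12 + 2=24 - 6*b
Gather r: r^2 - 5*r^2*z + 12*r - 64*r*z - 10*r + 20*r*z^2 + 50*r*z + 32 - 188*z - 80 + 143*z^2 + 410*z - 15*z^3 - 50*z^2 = r^2*(1 - 5*z) + r*(20*z^2 - 14*z + 2) - 15*z^3 + 93*z^2 + 222*z - 48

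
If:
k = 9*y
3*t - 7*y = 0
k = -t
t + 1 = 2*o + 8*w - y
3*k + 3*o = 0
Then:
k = 0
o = 0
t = 0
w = 1/8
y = 0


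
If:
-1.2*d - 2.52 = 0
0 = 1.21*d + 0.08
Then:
No Solution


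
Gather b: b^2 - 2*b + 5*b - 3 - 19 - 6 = b^2 + 3*b - 28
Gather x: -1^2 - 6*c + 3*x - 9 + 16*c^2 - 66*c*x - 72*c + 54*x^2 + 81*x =16*c^2 - 78*c + 54*x^2 + x*(84 - 66*c) - 10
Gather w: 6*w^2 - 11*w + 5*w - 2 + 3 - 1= 6*w^2 - 6*w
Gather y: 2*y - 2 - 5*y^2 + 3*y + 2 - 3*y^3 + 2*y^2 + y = -3*y^3 - 3*y^2 + 6*y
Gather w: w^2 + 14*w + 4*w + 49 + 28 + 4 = w^2 + 18*w + 81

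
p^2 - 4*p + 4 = (p - 2)^2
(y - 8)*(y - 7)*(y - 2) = y^3 - 17*y^2 + 86*y - 112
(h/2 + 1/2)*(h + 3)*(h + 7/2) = h^3/2 + 15*h^2/4 + 17*h/2 + 21/4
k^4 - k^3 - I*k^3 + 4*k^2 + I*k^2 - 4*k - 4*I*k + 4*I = (k - 1)*(k - 2*I)*(k - I)*(k + 2*I)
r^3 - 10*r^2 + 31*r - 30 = (r - 5)*(r - 3)*(r - 2)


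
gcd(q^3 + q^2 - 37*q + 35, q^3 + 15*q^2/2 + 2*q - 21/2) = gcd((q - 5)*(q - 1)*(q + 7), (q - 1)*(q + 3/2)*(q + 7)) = q^2 + 6*q - 7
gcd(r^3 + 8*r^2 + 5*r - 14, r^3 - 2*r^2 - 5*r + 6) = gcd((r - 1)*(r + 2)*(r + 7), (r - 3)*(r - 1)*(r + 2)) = r^2 + r - 2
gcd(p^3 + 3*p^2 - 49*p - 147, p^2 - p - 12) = p + 3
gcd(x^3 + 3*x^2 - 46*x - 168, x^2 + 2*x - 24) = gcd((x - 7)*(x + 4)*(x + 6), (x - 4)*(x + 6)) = x + 6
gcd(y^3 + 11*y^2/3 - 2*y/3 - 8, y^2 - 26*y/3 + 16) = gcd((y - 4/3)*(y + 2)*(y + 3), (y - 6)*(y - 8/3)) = 1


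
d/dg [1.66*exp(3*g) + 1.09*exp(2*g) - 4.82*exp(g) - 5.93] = (4.98*exp(2*g) + 2.18*exp(g) - 4.82)*exp(g)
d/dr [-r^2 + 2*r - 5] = 2 - 2*r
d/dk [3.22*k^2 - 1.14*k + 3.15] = 6.44*k - 1.14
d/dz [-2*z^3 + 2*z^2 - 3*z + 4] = -6*z^2 + 4*z - 3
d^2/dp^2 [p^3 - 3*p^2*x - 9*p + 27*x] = 6*p - 6*x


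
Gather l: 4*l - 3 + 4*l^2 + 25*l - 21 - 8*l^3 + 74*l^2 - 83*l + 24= -8*l^3 + 78*l^2 - 54*l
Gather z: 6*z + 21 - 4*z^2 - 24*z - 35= -4*z^2 - 18*z - 14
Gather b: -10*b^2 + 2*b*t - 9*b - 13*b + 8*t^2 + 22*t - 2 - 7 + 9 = -10*b^2 + b*(2*t - 22) + 8*t^2 + 22*t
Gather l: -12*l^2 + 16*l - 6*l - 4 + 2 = -12*l^2 + 10*l - 2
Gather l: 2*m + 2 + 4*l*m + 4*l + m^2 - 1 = l*(4*m + 4) + m^2 + 2*m + 1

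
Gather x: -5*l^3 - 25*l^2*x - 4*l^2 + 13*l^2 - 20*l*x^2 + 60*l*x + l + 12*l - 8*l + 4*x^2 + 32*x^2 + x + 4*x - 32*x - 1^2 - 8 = -5*l^3 + 9*l^2 + 5*l + x^2*(36 - 20*l) + x*(-25*l^2 + 60*l - 27) - 9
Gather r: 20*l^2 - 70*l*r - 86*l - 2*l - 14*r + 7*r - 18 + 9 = 20*l^2 - 88*l + r*(-70*l - 7) - 9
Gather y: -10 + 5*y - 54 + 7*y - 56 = 12*y - 120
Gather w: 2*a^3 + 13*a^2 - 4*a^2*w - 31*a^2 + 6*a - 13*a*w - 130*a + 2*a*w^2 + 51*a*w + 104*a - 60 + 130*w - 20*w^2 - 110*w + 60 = 2*a^3 - 18*a^2 - 20*a + w^2*(2*a - 20) + w*(-4*a^2 + 38*a + 20)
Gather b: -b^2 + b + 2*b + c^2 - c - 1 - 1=-b^2 + 3*b + c^2 - c - 2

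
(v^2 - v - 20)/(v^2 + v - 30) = (v + 4)/(v + 6)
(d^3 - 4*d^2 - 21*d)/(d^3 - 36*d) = (d^2 - 4*d - 21)/(d^2 - 36)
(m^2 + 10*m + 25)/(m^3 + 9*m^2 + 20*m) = (m + 5)/(m*(m + 4))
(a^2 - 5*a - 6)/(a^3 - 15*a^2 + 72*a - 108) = (a + 1)/(a^2 - 9*a + 18)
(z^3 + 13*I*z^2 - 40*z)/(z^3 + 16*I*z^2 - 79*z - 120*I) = z/(z + 3*I)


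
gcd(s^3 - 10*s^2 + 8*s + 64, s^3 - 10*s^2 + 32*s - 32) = s - 4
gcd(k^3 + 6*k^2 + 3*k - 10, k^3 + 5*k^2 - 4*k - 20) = k^2 + 7*k + 10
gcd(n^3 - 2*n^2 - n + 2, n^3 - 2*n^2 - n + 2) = n^3 - 2*n^2 - n + 2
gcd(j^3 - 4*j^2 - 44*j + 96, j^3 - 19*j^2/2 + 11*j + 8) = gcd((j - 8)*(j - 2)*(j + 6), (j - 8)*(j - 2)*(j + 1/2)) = j^2 - 10*j + 16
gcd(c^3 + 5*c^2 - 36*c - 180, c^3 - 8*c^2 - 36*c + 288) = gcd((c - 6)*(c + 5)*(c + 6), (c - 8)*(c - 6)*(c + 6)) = c^2 - 36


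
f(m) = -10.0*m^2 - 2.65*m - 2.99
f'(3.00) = -62.65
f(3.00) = -100.94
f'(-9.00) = 177.35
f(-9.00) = -789.14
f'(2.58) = -54.25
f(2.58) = -76.39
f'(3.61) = -74.85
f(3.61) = -142.88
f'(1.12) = -25.05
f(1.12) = -18.50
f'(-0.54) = 8.15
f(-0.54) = -4.48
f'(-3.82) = 73.75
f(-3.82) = -138.79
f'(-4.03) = 77.95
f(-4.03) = -154.72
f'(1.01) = -22.85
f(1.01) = -15.87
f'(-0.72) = 11.75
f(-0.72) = -6.27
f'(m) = -20.0*m - 2.65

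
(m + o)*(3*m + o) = 3*m^2 + 4*m*o + o^2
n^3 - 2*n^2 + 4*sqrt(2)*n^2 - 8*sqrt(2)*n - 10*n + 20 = (n - 2)*(n - sqrt(2))*(n + 5*sqrt(2))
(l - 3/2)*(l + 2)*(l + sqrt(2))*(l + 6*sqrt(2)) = l^4 + l^3/2 + 7*sqrt(2)*l^3 + 7*sqrt(2)*l^2/2 + 9*l^2 - 21*sqrt(2)*l + 6*l - 36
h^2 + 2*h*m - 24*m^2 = (h - 4*m)*(h + 6*m)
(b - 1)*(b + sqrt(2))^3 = b^4 - b^3 + 3*sqrt(2)*b^3 - 3*sqrt(2)*b^2 + 6*b^2 - 6*b + 2*sqrt(2)*b - 2*sqrt(2)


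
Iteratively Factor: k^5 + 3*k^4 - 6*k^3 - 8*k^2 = (k - 2)*(k^4 + 5*k^3 + 4*k^2) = k*(k - 2)*(k^3 + 5*k^2 + 4*k) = k*(k - 2)*(k + 1)*(k^2 + 4*k) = k*(k - 2)*(k + 1)*(k + 4)*(k)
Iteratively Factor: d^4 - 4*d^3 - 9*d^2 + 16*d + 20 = (d + 2)*(d^3 - 6*d^2 + 3*d + 10) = (d - 5)*(d + 2)*(d^2 - d - 2) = (d - 5)*(d + 1)*(d + 2)*(d - 2)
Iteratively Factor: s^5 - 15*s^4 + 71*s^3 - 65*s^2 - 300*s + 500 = (s + 2)*(s^4 - 17*s^3 + 105*s^2 - 275*s + 250) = (s - 5)*(s + 2)*(s^3 - 12*s^2 + 45*s - 50) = (s - 5)^2*(s + 2)*(s^2 - 7*s + 10) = (s - 5)^2*(s - 2)*(s + 2)*(s - 5)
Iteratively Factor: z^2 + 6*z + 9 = (z + 3)*(z + 3)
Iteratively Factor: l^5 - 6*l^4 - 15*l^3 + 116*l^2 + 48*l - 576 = (l + 3)*(l^4 - 9*l^3 + 12*l^2 + 80*l - 192) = (l + 3)^2*(l^3 - 12*l^2 + 48*l - 64) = (l - 4)*(l + 3)^2*(l^2 - 8*l + 16) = (l - 4)^2*(l + 3)^2*(l - 4)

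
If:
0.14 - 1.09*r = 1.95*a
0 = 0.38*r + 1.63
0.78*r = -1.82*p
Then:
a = 2.47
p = 1.84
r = -4.29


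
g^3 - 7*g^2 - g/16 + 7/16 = (g - 7)*(g - 1/4)*(g + 1/4)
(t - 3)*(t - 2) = t^2 - 5*t + 6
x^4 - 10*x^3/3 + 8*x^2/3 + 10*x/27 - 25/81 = (x - 5/3)^2*(x - 1/3)*(x + 1/3)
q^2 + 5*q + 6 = (q + 2)*(q + 3)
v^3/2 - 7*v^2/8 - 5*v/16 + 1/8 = (v/2 + 1/4)*(v - 2)*(v - 1/4)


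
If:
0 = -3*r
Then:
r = 0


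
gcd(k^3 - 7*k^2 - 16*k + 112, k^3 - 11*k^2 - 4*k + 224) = k^2 - 3*k - 28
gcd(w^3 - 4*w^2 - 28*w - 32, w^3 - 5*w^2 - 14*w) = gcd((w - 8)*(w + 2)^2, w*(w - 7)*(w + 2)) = w + 2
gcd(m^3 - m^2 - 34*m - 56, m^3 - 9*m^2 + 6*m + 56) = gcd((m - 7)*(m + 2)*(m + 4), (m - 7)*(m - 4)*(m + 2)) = m^2 - 5*m - 14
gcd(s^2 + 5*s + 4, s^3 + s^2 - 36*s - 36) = s + 1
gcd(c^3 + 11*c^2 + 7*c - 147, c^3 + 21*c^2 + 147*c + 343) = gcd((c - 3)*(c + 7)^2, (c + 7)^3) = c^2 + 14*c + 49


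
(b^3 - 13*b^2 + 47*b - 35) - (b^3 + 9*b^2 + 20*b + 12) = -22*b^2 + 27*b - 47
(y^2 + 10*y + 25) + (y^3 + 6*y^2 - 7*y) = y^3 + 7*y^2 + 3*y + 25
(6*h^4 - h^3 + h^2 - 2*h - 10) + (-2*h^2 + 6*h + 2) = 6*h^4 - h^3 - h^2 + 4*h - 8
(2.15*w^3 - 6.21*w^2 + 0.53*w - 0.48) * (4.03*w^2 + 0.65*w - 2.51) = 8.6645*w^5 - 23.6288*w^4 - 7.2971*w^3 + 13.9972*w^2 - 1.6423*w + 1.2048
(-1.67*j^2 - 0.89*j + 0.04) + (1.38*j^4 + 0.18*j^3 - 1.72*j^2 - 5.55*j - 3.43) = 1.38*j^4 + 0.18*j^3 - 3.39*j^2 - 6.44*j - 3.39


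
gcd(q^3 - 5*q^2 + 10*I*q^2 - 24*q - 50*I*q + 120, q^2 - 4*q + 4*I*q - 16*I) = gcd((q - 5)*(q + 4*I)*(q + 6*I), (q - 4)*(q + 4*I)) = q + 4*I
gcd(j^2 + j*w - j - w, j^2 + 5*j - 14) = 1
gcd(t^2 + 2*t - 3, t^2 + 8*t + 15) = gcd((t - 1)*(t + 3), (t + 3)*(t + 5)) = t + 3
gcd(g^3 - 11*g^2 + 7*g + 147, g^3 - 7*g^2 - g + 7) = g - 7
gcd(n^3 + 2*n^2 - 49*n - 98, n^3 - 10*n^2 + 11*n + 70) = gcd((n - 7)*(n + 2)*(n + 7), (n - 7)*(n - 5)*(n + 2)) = n^2 - 5*n - 14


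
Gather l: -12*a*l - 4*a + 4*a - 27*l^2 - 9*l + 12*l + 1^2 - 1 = -27*l^2 + l*(3 - 12*a)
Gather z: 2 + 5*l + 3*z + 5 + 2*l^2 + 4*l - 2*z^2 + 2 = 2*l^2 + 9*l - 2*z^2 + 3*z + 9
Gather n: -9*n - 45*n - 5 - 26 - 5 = -54*n - 36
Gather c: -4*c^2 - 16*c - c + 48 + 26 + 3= -4*c^2 - 17*c + 77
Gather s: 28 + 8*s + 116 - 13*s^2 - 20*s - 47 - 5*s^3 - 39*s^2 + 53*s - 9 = -5*s^3 - 52*s^2 + 41*s + 88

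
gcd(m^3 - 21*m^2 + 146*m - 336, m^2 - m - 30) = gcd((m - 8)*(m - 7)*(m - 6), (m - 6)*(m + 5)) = m - 6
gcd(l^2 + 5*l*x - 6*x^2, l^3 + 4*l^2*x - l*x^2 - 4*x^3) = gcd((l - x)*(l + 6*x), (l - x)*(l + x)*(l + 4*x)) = -l + x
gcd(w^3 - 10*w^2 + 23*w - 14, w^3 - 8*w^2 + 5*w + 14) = w^2 - 9*w + 14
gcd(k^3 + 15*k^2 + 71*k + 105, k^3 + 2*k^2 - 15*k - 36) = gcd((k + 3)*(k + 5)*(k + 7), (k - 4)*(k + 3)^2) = k + 3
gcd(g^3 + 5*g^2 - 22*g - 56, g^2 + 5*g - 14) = g + 7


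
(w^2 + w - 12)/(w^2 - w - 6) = (w + 4)/(w + 2)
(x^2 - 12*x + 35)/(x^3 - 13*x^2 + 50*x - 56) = (x - 5)/(x^2 - 6*x + 8)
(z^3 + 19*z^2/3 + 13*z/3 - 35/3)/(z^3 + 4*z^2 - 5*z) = (z + 7/3)/z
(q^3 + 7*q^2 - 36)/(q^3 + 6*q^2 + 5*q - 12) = (q^2 + 4*q - 12)/(q^2 + 3*q - 4)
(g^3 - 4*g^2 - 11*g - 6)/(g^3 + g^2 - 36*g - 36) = (g + 1)/(g + 6)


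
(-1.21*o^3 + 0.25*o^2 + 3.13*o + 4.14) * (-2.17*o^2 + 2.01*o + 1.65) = 2.6257*o^5 - 2.9746*o^4 - 8.2861*o^3 - 2.28*o^2 + 13.4859*o + 6.831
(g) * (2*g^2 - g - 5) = 2*g^3 - g^2 - 5*g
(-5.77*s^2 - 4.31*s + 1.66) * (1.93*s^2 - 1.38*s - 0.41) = -11.1361*s^4 - 0.3557*s^3 + 11.5173*s^2 - 0.5237*s - 0.6806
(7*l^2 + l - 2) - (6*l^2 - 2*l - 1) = l^2 + 3*l - 1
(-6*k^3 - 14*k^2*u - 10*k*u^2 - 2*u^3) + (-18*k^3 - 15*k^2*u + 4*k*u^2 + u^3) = -24*k^3 - 29*k^2*u - 6*k*u^2 - u^3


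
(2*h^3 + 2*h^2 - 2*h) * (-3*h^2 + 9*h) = -6*h^5 + 12*h^4 + 24*h^3 - 18*h^2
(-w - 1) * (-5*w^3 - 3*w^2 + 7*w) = 5*w^4 + 8*w^3 - 4*w^2 - 7*w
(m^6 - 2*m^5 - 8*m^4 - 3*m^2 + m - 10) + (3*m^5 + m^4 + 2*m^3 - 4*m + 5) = m^6 + m^5 - 7*m^4 + 2*m^3 - 3*m^2 - 3*m - 5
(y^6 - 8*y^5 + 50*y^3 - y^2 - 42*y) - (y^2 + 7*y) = y^6 - 8*y^5 + 50*y^3 - 2*y^2 - 49*y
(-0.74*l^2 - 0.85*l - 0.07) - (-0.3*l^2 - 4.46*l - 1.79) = -0.44*l^2 + 3.61*l + 1.72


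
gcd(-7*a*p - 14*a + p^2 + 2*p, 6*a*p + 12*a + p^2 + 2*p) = p + 2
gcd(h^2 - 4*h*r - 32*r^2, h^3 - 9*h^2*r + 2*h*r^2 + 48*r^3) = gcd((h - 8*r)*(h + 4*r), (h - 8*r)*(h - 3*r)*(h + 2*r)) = -h + 8*r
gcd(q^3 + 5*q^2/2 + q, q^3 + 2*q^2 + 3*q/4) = q^2 + q/2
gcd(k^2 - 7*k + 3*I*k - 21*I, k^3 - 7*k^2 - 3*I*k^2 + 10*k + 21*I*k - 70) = k - 7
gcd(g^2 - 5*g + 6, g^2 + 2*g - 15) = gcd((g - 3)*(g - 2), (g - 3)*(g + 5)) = g - 3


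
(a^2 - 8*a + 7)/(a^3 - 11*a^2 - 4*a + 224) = (a - 1)/(a^2 - 4*a - 32)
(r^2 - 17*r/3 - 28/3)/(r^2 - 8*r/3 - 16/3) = (r - 7)/(r - 4)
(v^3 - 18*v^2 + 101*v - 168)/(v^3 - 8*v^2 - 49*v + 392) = (v - 3)/(v + 7)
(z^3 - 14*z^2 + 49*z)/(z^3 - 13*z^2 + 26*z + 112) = z*(z - 7)/(z^2 - 6*z - 16)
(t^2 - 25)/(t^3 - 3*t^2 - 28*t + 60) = (t - 5)/(t^2 - 8*t + 12)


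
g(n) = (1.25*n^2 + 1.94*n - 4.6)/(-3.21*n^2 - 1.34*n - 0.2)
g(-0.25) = 76.30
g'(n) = (2.5*n + 1.94)/(-3.21*n^2 - 1.34*n - 0.2) + (6.42*n + 1.34)*(1.25*n^2 + 1.94*n - 4.6)/(-3.21*n^2 - 1.34*n - 0.2)^2 = (4.5524*n^2 - 30.032*n - 6.552)/(10.3041*n^4 + 8.6028*n^3 + 3.0796*n^2 + 0.536*n + 0.04)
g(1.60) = -0.16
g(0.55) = 1.65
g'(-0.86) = 11.20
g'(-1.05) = 5.52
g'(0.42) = -10.40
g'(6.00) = -0.00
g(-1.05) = 2.26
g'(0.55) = -5.96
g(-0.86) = 3.76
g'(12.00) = 0.00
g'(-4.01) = 0.09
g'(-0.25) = 288.05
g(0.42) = 2.68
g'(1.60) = -0.39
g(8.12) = -0.42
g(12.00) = -0.42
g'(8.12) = 0.00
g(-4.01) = -0.17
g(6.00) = -0.42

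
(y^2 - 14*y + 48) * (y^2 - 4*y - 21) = y^4 - 18*y^3 + 83*y^2 + 102*y - 1008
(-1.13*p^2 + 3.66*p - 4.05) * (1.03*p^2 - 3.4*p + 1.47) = -1.1639*p^4 + 7.6118*p^3 - 18.2766*p^2 + 19.1502*p - 5.9535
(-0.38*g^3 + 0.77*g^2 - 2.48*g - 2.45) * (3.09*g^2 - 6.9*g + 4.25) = -1.1742*g^5 + 5.0013*g^4 - 14.5912*g^3 + 12.814*g^2 + 6.365*g - 10.4125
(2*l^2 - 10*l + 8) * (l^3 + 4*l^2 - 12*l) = 2*l^5 - 2*l^4 - 56*l^3 + 152*l^2 - 96*l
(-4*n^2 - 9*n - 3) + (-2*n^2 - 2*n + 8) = -6*n^2 - 11*n + 5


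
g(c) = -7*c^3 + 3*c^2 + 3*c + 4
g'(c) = -21*c^2 + 6*c + 3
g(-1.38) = 23.97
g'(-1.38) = -45.27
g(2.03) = -36.11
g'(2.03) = -71.36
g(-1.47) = 28.31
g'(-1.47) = -51.20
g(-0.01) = 3.97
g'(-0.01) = 2.94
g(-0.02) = 3.94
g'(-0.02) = 2.87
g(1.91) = -28.10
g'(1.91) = -62.15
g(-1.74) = 44.74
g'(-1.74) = -71.02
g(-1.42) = 25.83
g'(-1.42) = -47.86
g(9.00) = -4829.00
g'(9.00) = -1644.00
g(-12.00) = 12496.00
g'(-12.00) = -3093.00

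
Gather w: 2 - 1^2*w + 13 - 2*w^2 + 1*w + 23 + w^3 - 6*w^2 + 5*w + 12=w^3 - 8*w^2 + 5*w + 50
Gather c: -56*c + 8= 8 - 56*c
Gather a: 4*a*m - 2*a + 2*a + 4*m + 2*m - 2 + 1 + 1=4*a*m + 6*m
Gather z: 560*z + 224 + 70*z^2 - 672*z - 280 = 70*z^2 - 112*z - 56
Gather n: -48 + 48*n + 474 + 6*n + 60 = 54*n + 486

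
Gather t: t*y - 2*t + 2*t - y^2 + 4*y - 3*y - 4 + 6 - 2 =t*y - y^2 + y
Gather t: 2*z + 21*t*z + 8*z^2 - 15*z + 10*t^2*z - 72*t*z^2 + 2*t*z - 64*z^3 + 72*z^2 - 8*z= 10*t^2*z + t*(-72*z^2 + 23*z) - 64*z^3 + 80*z^2 - 21*z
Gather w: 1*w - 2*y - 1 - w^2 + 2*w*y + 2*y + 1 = -w^2 + w*(2*y + 1)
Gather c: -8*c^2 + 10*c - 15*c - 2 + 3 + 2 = -8*c^2 - 5*c + 3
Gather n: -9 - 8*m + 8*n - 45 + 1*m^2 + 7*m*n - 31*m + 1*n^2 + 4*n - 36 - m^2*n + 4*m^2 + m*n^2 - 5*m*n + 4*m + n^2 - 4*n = 5*m^2 - 35*m + n^2*(m + 2) + n*(-m^2 + 2*m + 8) - 90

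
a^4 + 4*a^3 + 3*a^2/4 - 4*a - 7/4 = (a - 1)*(a + 1/2)*(a + 1)*(a + 7/2)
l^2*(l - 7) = l^3 - 7*l^2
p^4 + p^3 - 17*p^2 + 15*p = p*(p - 3)*(p - 1)*(p + 5)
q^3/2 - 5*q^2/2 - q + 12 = (q/2 + 1)*(q - 4)*(q - 3)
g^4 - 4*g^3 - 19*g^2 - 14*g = g*(g - 7)*(g + 1)*(g + 2)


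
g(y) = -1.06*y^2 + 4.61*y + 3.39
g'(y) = 4.61 - 2.12*y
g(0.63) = 5.87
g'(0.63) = 3.27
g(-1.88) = -9.02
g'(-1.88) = 8.60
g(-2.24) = -12.26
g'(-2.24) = 9.36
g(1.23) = 7.46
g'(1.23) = 2.00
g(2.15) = 8.40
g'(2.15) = 0.05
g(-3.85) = -30.07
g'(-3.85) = 12.77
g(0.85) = 6.54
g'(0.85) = 2.81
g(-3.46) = -25.25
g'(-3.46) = 11.95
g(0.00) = 3.39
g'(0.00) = 4.61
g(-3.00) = -19.98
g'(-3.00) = 10.97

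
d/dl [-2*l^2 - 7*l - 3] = -4*l - 7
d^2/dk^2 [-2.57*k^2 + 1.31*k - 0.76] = -5.14000000000000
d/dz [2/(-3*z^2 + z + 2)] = 2*(6*z - 1)/(-3*z^2 + z + 2)^2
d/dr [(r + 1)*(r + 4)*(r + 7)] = 3*r^2 + 24*r + 39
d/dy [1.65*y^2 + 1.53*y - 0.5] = 3.3*y + 1.53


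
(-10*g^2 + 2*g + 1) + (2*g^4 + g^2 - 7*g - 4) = 2*g^4 - 9*g^2 - 5*g - 3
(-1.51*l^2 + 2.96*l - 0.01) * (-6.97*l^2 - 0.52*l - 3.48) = 10.5247*l^4 - 19.846*l^3 + 3.7853*l^2 - 10.2956*l + 0.0348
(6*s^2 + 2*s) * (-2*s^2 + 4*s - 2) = -12*s^4 + 20*s^3 - 4*s^2 - 4*s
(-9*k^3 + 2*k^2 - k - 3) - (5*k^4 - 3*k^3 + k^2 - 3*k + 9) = -5*k^4 - 6*k^3 + k^2 + 2*k - 12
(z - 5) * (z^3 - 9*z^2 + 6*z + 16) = z^4 - 14*z^3 + 51*z^2 - 14*z - 80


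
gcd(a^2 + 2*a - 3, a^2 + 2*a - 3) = a^2 + 2*a - 3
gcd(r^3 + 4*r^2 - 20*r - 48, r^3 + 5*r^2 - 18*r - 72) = r^2 + 2*r - 24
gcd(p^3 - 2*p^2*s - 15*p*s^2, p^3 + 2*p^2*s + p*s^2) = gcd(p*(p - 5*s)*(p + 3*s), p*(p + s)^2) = p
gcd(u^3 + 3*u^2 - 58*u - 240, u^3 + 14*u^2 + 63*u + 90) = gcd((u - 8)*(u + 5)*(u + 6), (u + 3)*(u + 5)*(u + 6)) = u^2 + 11*u + 30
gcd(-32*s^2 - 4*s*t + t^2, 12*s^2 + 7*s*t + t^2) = 4*s + t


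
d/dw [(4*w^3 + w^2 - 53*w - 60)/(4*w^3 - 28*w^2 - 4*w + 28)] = (-29*w^4 + 98*w^3 - 108*w^2 - 826*w - 431)/(4*(w^6 - 14*w^5 + 47*w^4 + 28*w^3 - 97*w^2 - 14*w + 49))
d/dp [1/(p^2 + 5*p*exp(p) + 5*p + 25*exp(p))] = (-5*p*exp(p) - 2*p - 30*exp(p) - 5)/(p^2 + 5*p*exp(p) + 5*p + 25*exp(p))^2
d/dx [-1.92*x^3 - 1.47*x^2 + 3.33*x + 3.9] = -5.76*x^2 - 2.94*x + 3.33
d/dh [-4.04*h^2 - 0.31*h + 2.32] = -8.08*h - 0.31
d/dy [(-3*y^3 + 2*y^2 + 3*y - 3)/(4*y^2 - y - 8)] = (-12*y^4 + 6*y^3 + 58*y^2 - 8*y - 27)/(16*y^4 - 8*y^3 - 63*y^2 + 16*y + 64)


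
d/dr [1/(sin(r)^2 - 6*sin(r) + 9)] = -2*cos(r)/(sin(r) - 3)^3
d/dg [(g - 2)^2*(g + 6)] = (g - 2)*(3*g + 10)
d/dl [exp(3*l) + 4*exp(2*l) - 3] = (3*exp(l) + 8)*exp(2*l)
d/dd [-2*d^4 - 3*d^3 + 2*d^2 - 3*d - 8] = -8*d^3 - 9*d^2 + 4*d - 3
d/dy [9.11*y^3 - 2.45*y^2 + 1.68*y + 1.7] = 27.33*y^2 - 4.9*y + 1.68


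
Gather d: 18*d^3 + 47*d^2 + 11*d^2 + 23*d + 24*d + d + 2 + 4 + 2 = 18*d^3 + 58*d^2 + 48*d + 8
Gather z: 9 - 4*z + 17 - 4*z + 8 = 34 - 8*z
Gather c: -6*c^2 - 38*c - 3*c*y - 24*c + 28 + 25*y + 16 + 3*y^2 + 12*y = -6*c^2 + c*(-3*y - 62) + 3*y^2 + 37*y + 44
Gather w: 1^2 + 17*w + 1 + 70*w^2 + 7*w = 70*w^2 + 24*w + 2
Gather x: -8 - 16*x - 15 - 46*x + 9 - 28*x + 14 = -90*x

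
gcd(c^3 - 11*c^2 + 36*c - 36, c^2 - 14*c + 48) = c - 6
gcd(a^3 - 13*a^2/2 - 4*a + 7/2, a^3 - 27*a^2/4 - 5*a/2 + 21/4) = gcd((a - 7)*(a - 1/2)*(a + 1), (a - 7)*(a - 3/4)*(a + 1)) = a^2 - 6*a - 7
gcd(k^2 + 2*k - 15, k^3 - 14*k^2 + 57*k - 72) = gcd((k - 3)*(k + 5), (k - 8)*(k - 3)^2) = k - 3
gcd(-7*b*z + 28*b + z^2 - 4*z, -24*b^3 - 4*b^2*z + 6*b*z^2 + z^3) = 1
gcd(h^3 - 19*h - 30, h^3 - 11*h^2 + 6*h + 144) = h + 3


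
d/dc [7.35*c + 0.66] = 7.35000000000000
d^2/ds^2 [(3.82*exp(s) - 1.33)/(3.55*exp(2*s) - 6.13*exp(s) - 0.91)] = (48.1415500000001*exp(4*s) + 16.08363*exp(3*s) + 160.871445*exp(2*s) - 88.472643*exp(s) + 10.582481)*exp(s)/(44.738875*exp(6*s) - 231.759975*exp(5*s) + 365.78916*exp(4*s) - 111.528607*exp(3*s) - 93.765672*exp(2*s) - 15.228759*exp(s) - 0.753571)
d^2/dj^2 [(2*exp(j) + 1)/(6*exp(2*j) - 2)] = (9*exp(4*j) + 18*exp(3*j) + 18*exp(2*j) + 6*exp(j) + 1)*exp(j)/(27*exp(6*j) - 27*exp(4*j) + 9*exp(2*j) - 1)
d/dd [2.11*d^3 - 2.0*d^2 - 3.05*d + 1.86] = 6.33*d^2 - 4.0*d - 3.05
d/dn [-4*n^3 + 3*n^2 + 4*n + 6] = -12*n^2 + 6*n + 4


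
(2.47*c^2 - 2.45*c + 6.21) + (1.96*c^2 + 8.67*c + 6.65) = 4.43*c^2 + 6.22*c + 12.86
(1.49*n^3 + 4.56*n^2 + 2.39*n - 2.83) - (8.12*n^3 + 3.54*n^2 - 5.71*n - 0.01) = -6.63*n^3 + 1.02*n^2 + 8.1*n - 2.82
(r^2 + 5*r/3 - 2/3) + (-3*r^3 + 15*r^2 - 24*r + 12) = -3*r^3 + 16*r^2 - 67*r/3 + 34/3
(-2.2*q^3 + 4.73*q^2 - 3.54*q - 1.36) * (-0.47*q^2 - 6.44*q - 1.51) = 1.034*q^5 + 11.9449*q^4 - 25.4754*q^3 + 16.2945*q^2 + 14.1038*q + 2.0536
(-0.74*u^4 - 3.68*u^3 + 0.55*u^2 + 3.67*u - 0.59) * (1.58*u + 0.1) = -1.1692*u^5 - 5.8884*u^4 + 0.501*u^3 + 5.8536*u^2 - 0.5652*u - 0.059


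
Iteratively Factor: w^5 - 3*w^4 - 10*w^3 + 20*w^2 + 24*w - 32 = (w - 1)*(w^4 - 2*w^3 - 12*w^2 + 8*w + 32) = (w - 2)*(w - 1)*(w^3 - 12*w - 16) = (w - 2)*(w - 1)*(w + 2)*(w^2 - 2*w - 8) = (w - 4)*(w - 2)*(w - 1)*(w + 2)*(w + 2)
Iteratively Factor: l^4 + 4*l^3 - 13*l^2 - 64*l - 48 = (l + 1)*(l^3 + 3*l^2 - 16*l - 48) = (l - 4)*(l + 1)*(l^2 + 7*l + 12) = (l - 4)*(l + 1)*(l + 3)*(l + 4)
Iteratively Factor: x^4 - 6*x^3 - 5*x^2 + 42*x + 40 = (x - 5)*(x^3 - x^2 - 10*x - 8) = (x - 5)*(x + 1)*(x^2 - 2*x - 8) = (x - 5)*(x + 1)*(x + 2)*(x - 4)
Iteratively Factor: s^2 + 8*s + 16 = (s + 4)*(s + 4)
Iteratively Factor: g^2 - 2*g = (g - 2)*(g)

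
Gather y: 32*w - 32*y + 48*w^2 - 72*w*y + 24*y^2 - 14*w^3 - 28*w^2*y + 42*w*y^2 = -14*w^3 + 48*w^2 + 32*w + y^2*(42*w + 24) + y*(-28*w^2 - 72*w - 32)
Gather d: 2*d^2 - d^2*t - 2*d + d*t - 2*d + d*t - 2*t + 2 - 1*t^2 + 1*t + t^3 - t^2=d^2*(2 - t) + d*(2*t - 4) + t^3 - 2*t^2 - t + 2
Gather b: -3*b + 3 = 3 - 3*b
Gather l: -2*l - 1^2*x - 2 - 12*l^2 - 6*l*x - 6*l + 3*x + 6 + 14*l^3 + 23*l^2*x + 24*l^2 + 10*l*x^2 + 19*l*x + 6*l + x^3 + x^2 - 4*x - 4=14*l^3 + l^2*(23*x + 12) + l*(10*x^2 + 13*x - 2) + x^3 + x^2 - 2*x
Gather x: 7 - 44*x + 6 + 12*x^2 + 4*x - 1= 12*x^2 - 40*x + 12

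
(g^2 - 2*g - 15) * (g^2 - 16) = g^4 - 2*g^3 - 31*g^2 + 32*g + 240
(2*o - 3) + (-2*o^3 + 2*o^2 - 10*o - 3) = -2*o^3 + 2*o^2 - 8*o - 6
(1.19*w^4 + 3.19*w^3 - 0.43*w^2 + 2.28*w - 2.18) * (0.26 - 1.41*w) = -1.6779*w^5 - 4.1885*w^4 + 1.4357*w^3 - 3.3266*w^2 + 3.6666*w - 0.5668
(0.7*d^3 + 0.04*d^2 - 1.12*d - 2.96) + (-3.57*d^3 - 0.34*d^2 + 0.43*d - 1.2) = -2.87*d^3 - 0.3*d^2 - 0.69*d - 4.16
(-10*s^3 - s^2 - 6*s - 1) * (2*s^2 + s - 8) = -20*s^5 - 12*s^4 + 67*s^3 + 47*s + 8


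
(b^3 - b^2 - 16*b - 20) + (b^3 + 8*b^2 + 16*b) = 2*b^3 + 7*b^2 - 20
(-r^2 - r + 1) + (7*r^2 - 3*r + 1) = 6*r^2 - 4*r + 2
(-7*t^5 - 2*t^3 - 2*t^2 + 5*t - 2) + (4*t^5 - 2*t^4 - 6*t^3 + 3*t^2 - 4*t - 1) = -3*t^5 - 2*t^4 - 8*t^3 + t^2 + t - 3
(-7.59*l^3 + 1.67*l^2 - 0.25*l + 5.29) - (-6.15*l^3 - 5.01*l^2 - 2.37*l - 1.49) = -1.44*l^3 + 6.68*l^2 + 2.12*l + 6.78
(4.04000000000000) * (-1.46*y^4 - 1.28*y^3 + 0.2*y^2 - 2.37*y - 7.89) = -5.8984*y^4 - 5.1712*y^3 + 0.808*y^2 - 9.5748*y - 31.8756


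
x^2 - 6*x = x*(x - 6)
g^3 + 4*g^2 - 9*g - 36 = (g - 3)*(g + 3)*(g + 4)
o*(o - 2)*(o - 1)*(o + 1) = o^4 - 2*o^3 - o^2 + 2*o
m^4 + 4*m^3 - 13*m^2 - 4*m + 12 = (m - 2)*(m - 1)*(m + 1)*(m + 6)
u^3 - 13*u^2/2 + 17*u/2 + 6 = (u - 4)*(u - 3)*(u + 1/2)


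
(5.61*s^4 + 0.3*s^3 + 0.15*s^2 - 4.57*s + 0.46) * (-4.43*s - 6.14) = -24.8523*s^5 - 35.7744*s^4 - 2.5065*s^3 + 19.3241*s^2 + 26.022*s - 2.8244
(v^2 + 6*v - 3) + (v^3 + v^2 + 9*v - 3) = v^3 + 2*v^2 + 15*v - 6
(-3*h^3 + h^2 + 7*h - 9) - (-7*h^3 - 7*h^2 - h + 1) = 4*h^3 + 8*h^2 + 8*h - 10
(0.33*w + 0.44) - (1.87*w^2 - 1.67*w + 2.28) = -1.87*w^2 + 2.0*w - 1.84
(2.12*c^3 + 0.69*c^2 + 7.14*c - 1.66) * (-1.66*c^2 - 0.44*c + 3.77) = -3.5192*c^5 - 2.0782*c^4 - 4.1636*c^3 + 2.2153*c^2 + 27.6482*c - 6.2582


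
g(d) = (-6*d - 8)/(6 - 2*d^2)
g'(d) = 4*d*(-6*d - 8)/(6 - 2*d^2)^2 - 6/(6 - 2*d^2)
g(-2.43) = -1.13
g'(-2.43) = -0.86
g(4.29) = 1.10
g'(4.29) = -0.42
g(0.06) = -1.40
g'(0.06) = -1.06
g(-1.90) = -2.79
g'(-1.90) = -12.44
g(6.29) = 0.63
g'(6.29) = -0.13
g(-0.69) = -0.76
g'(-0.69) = -0.77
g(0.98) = -3.40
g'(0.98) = -4.74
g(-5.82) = -0.44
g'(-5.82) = -0.07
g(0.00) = -1.33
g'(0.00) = -1.00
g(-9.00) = -0.29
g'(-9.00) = -0.03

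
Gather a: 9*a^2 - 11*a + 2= 9*a^2 - 11*a + 2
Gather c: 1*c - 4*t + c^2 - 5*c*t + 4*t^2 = c^2 + c*(1 - 5*t) + 4*t^2 - 4*t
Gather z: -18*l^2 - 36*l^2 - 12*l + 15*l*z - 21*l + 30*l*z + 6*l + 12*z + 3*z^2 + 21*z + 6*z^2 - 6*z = -54*l^2 - 27*l + 9*z^2 + z*(45*l + 27)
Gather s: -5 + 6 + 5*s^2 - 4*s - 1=5*s^2 - 4*s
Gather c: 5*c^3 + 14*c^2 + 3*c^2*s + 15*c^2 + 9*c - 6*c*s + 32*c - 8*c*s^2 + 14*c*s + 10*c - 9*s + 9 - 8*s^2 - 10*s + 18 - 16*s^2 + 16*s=5*c^3 + c^2*(3*s + 29) + c*(-8*s^2 + 8*s + 51) - 24*s^2 - 3*s + 27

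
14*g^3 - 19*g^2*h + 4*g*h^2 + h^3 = (-2*g + h)*(-g + h)*(7*g + h)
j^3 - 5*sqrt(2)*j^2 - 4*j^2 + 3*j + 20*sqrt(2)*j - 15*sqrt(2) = (j - 3)*(j - 1)*(j - 5*sqrt(2))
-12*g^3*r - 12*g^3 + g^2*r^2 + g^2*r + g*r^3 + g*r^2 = (-3*g + r)*(4*g + r)*(g*r + g)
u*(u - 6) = u^2 - 6*u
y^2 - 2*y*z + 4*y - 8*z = (y + 4)*(y - 2*z)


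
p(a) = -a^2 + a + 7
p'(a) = 1 - 2*a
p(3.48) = -1.63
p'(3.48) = -5.96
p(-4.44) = -17.15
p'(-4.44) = 9.88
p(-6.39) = -40.22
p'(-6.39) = 13.78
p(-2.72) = -3.12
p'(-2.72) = 6.44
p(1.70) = 5.81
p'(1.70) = -2.40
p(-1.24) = 4.22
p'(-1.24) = 3.48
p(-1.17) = 4.46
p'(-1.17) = 3.34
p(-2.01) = 0.95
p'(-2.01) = 5.02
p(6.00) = -23.00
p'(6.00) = -11.00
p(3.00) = 1.00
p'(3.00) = -5.00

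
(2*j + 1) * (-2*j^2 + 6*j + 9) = -4*j^3 + 10*j^2 + 24*j + 9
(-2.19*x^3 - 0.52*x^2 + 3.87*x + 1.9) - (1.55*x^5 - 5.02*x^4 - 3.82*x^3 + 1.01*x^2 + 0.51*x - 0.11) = -1.55*x^5 + 5.02*x^4 + 1.63*x^3 - 1.53*x^2 + 3.36*x + 2.01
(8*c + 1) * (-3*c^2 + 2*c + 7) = -24*c^3 + 13*c^2 + 58*c + 7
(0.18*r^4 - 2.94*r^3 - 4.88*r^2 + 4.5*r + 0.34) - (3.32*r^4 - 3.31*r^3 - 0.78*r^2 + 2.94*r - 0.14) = -3.14*r^4 + 0.37*r^3 - 4.1*r^2 + 1.56*r + 0.48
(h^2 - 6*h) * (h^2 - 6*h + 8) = h^4 - 12*h^3 + 44*h^2 - 48*h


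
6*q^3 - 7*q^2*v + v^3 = (-2*q + v)*(-q + v)*(3*q + v)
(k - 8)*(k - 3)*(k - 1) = k^3 - 12*k^2 + 35*k - 24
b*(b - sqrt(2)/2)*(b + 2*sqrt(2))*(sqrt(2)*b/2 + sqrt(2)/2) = sqrt(2)*b^4/2 + sqrt(2)*b^3/2 + 3*b^3/2 - sqrt(2)*b^2 + 3*b^2/2 - sqrt(2)*b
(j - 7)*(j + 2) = j^2 - 5*j - 14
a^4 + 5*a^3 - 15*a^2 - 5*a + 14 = (a - 2)*(a - 1)*(a + 1)*(a + 7)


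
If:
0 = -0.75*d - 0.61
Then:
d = -0.81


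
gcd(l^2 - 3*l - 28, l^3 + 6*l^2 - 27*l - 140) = l + 4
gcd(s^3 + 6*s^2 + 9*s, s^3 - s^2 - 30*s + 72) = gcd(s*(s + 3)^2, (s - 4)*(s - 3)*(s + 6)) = 1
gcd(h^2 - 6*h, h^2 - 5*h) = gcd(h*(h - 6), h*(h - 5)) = h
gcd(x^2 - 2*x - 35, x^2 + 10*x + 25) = x + 5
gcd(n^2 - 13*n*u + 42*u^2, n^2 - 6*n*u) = -n + 6*u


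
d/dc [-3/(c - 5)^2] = 6/(c - 5)^3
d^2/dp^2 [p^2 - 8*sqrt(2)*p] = 2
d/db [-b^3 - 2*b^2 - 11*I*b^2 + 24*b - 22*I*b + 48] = -3*b^2 - 4*b - 22*I*b + 24 - 22*I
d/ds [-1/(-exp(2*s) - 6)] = -2*exp(2*s)/(exp(2*s) + 6)^2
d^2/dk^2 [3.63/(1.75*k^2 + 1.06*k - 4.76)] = (-22.23375*k^2 - 13.4673*k + 3.63*(3.5*k + 1.06)*(7.0*k + 2.12) + 60.4758)/(1.75*k^2 + 1.06*k - 4.76)^3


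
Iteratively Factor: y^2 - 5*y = (y - 5)*(y)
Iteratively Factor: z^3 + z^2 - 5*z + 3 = (z + 3)*(z^2 - 2*z + 1) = (z - 1)*(z + 3)*(z - 1)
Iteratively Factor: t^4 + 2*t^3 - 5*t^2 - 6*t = (t + 1)*(t^3 + t^2 - 6*t) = t*(t + 1)*(t^2 + t - 6) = t*(t - 2)*(t + 1)*(t + 3)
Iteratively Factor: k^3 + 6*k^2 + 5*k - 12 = (k - 1)*(k^2 + 7*k + 12) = (k - 1)*(k + 3)*(k + 4)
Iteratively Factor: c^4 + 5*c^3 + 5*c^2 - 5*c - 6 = (c + 1)*(c^3 + 4*c^2 + c - 6) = (c - 1)*(c + 1)*(c^2 + 5*c + 6) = (c - 1)*(c + 1)*(c + 2)*(c + 3)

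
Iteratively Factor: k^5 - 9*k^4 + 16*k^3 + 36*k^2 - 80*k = (k - 2)*(k^4 - 7*k^3 + 2*k^2 + 40*k) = (k - 4)*(k - 2)*(k^3 - 3*k^2 - 10*k) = (k - 4)*(k - 2)*(k + 2)*(k^2 - 5*k) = k*(k - 4)*(k - 2)*(k + 2)*(k - 5)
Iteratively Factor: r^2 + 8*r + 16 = (r + 4)*(r + 4)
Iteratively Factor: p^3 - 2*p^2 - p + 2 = (p + 1)*(p^2 - 3*p + 2) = (p - 1)*(p + 1)*(p - 2)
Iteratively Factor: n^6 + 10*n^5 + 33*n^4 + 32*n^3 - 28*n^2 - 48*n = (n + 2)*(n^5 + 8*n^4 + 17*n^3 - 2*n^2 - 24*n) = (n - 1)*(n + 2)*(n^4 + 9*n^3 + 26*n^2 + 24*n) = (n - 1)*(n + 2)^2*(n^3 + 7*n^2 + 12*n) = (n - 1)*(n + 2)^2*(n + 4)*(n^2 + 3*n) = (n - 1)*(n + 2)^2*(n + 3)*(n + 4)*(n)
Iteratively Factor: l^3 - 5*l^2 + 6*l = (l)*(l^2 - 5*l + 6) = l*(l - 3)*(l - 2)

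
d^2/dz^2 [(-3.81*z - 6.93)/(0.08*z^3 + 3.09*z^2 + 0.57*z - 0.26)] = (-0.146304*z^5 - 6.183216*z^4 - 99.8185860000001*z^3 - 399.857022*z^2 - 92.465442*z - 16.767522)/(0.000512*z^9 + 0.059328*z^8 + 2.302488*z^7 + 30.344061*z^6 + 16.019595*z^5 - 4.506831*z^4 - 2.546211*z^3 + 0.37323*z^2 + 0.115596*z - 0.017576)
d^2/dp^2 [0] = 0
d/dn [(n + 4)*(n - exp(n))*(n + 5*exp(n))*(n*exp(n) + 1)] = (1 - exp(n))*(n + 4)*(n + 5*exp(n))*(n*exp(n) + 1) + (n + 1)*(n + 4)*(n - exp(n))*(n + 5*exp(n))*exp(n) + (n + 4)*(n - exp(n))*(n*exp(n) + 1)*(5*exp(n) + 1) + (n - exp(n))*(n + 5*exp(n))*(n*exp(n) + 1)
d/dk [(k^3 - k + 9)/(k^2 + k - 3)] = (-(2*k + 1)*(k^3 - k + 9) + (3*k^2 - 1)*(k^2 + k - 3))/(k^2 + k - 3)^2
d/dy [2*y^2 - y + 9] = 4*y - 1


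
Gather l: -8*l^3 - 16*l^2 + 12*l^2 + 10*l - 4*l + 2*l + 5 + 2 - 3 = -8*l^3 - 4*l^2 + 8*l + 4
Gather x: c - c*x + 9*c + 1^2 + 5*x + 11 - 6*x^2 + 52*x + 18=10*c - 6*x^2 + x*(57 - c) + 30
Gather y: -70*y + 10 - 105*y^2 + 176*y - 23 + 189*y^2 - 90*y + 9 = 84*y^2 + 16*y - 4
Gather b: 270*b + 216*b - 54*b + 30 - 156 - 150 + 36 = 432*b - 240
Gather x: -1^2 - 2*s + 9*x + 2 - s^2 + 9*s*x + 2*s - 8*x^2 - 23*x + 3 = -s^2 - 8*x^2 + x*(9*s - 14) + 4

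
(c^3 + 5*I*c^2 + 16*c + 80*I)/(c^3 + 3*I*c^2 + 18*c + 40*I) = (c + 4*I)/(c + 2*I)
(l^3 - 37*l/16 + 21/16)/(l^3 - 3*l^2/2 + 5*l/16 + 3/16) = (4*l + 7)/(4*l + 1)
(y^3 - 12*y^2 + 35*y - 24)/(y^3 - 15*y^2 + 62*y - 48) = (y - 3)/(y - 6)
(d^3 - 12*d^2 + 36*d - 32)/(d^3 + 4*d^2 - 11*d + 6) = (d^3 - 12*d^2 + 36*d - 32)/(d^3 + 4*d^2 - 11*d + 6)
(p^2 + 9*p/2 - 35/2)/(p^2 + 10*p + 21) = (p - 5/2)/(p + 3)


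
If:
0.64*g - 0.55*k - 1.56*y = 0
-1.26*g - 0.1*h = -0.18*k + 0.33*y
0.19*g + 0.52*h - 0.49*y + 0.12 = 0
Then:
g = 0.0227581498313828 - 0.921863685578919*y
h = 1.27914250049999*y - 0.239084708592236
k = 0.0264822107128818 - 3.90907774321911*y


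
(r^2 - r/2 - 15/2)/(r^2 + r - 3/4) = 2*(2*r^2 - r - 15)/(4*r^2 + 4*r - 3)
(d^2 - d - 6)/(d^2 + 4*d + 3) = (d^2 - d - 6)/(d^2 + 4*d + 3)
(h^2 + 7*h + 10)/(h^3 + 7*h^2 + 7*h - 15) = (h + 2)/(h^2 + 2*h - 3)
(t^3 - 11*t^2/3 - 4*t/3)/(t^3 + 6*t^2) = (3*t^2 - 11*t - 4)/(3*t*(t + 6))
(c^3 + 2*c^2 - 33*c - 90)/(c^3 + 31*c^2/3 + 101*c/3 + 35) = 3*(c - 6)/(3*c + 7)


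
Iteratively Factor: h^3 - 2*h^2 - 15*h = (h)*(h^2 - 2*h - 15) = h*(h - 5)*(h + 3)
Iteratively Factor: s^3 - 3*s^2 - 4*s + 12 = (s + 2)*(s^2 - 5*s + 6) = (s - 2)*(s + 2)*(s - 3)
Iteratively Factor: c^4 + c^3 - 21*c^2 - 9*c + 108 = (c + 4)*(c^3 - 3*c^2 - 9*c + 27) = (c + 3)*(c + 4)*(c^2 - 6*c + 9) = (c - 3)*(c + 3)*(c + 4)*(c - 3)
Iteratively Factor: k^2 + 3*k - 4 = (k + 4)*(k - 1)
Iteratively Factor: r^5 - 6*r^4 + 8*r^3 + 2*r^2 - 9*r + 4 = (r - 1)*(r^4 - 5*r^3 + 3*r^2 + 5*r - 4) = (r - 1)^2*(r^3 - 4*r^2 - r + 4) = (r - 4)*(r - 1)^2*(r^2 - 1) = (r - 4)*(r - 1)^3*(r + 1)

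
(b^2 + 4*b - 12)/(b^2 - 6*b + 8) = (b + 6)/(b - 4)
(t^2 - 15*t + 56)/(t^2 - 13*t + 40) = (t - 7)/(t - 5)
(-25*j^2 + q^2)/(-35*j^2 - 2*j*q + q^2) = (-5*j + q)/(-7*j + q)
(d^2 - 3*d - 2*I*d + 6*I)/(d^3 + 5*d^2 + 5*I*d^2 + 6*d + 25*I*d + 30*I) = (d^2 - d*(3 + 2*I) + 6*I)/(d^3 + 5*d^2*(1 + I) + d*(6 + 25*I) + 30*I)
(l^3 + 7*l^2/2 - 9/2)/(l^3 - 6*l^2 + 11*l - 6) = (2*l^2 + 9*l + 9)/(2*(l^2 - 5*l + 6))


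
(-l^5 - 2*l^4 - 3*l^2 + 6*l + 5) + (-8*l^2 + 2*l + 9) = -l^5 - 2*l^4 - 11*l^2 + 8*l + 14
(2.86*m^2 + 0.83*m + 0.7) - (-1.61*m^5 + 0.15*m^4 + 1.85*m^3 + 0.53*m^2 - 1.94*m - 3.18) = 1.61*m^5 - 0.15*m^4 - 1.85*m^3 + 2.33*m^2 + 2.77*m + 3.88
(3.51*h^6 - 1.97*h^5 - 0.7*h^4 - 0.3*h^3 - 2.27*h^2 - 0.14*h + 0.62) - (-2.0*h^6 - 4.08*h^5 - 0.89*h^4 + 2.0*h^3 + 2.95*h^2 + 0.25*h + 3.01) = 5.51*h^6 + 2.11*h^5 + 0.19*h^4 - 2.3*h^3 - 5.22*h^2 - 0.39*h - 2.39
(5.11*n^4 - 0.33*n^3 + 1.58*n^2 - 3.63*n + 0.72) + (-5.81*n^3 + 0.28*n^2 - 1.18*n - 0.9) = 5.11*n^4 - 6.14*n^3 + 1.86*n^2 - 4.81*n - 0.18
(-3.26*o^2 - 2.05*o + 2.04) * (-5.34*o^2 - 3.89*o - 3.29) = 17.4084*o^4 + 23.6284*o^3 + 7.8063*o^2 - 1.1911*o - 6.7116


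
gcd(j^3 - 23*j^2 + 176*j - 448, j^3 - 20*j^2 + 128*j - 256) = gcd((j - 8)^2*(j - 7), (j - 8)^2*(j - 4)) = j^2 - 16*j + 64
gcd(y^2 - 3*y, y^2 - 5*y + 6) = y - 3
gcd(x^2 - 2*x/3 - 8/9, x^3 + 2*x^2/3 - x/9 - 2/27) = x + 2/3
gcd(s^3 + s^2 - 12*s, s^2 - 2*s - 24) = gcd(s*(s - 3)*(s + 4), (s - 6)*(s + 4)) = s + 4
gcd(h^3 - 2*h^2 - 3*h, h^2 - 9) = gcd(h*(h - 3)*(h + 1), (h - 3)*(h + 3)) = h - 3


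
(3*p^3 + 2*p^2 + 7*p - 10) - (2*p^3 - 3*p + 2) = p^3 + 2*p^2 + 10*p - 12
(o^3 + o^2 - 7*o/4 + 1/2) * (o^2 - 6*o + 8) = o^5 - 5*o^4 + o^3/4 + 19*o^2 - 17*o + 4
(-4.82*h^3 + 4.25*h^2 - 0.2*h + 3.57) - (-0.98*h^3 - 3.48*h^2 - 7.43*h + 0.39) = -3.84*h^3 + 7.73*h^2 + 7.23*h + 3.18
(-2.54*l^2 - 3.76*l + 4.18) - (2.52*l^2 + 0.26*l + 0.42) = -5.06*l^2 - 4.02*l + 3.76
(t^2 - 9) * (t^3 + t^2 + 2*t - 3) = t^5 + t^4 - 7*t^3 - 12*t^2 - 18*t + 27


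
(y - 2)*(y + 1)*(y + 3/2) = y^3 + y^2/2 - 7*y/2 - 3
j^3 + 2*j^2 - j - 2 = (j - 1)*(j + 1)*(j + 2)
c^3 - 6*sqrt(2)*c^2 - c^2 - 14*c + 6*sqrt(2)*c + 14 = (c - 1)*(c - 7*sqrt(2))*(c + sqrt(2))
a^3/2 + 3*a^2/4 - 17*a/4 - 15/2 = (a/2 + 1)*(a - 3)*(a + 5/2)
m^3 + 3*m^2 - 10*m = m*(m - 2)*(m + 5)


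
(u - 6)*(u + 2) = u^2 - 4*u - 12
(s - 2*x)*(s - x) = s^2 - 3*s*x + 2*x^2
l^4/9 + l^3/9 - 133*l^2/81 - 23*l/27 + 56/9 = (l/3 + 1)^2*(l - 8/3)*(l - 7/3)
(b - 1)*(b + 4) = b^2 + 3*b - 4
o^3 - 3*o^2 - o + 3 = (o - 3)*(o - 1)*(o + 1)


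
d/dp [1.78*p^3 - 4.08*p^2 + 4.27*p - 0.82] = 5.34*p^2 - 8.16*p + 4.27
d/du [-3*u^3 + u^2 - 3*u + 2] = -9*u^2 + 2*u - 3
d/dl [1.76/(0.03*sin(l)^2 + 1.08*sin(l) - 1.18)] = -(0.1056*sin(l) + 1.9008)*cos(l)/(0.03*sin(l)^2 + 1.08*sin(l) - 1.18)^2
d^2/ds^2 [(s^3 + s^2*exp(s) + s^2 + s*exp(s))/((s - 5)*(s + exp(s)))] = 60/(s^3 - 15*s^2 + 75*s - 125)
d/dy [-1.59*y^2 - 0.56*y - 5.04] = -3.18*y - 0.56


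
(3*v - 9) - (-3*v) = 6*v - 9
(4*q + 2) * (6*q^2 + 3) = 24*q^3 + 12*q^2 + 12*q + 6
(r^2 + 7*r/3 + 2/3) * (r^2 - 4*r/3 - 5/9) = r^4 + r^3 - 3*r^2 - 59*r/27 - 10/27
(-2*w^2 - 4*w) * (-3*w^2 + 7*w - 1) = 6*w^4 - 2*w^3 - 26*w^2 + 4*w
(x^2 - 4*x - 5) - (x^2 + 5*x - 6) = 1 - 9*x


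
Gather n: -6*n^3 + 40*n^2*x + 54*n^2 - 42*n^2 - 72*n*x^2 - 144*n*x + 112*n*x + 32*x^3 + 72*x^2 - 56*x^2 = -6*n^3 + n^2*(40*x + 12) + n*(-72*x^2 - 32*x) + 32*x^3 + 16*x^2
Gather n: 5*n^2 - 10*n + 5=5*n^2 - 10*n + 5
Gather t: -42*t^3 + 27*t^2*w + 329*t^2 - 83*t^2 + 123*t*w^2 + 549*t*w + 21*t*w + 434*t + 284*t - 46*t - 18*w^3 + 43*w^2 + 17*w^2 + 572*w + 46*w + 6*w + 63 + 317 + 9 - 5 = -42*t^3 + t^2*(27*w + 246) + t*(123*w^2 + 570*w + 672) - 18*w^3 + 60*w^2 + 624*w + 384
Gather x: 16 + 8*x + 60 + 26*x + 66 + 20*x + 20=54*x + 162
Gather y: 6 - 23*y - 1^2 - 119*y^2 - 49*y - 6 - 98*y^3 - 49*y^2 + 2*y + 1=-98*y^3 - 168*y^2 - 70*y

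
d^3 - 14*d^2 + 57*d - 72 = (d - 8)*(d - 3)^2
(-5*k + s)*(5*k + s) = -25*k^2 + s^2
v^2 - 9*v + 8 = (v - 8)*(v - 1)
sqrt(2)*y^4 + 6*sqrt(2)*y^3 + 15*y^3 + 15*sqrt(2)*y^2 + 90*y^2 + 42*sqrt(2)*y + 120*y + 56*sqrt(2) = (y + 2)*(y + 4)*(y + 7*sqrt(2))*(sqrt(2)*y + 1)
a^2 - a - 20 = (a - 5)*(a + 4)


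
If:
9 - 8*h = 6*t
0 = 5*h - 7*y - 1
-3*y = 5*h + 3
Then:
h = -9/25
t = 99/50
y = -2/5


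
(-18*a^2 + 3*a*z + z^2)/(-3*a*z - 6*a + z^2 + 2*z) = (6*a + z)/(z + 2)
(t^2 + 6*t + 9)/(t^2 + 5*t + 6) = (t + 3)/(t + 2)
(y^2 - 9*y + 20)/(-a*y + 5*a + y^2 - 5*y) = (y - 4)/(-a + y)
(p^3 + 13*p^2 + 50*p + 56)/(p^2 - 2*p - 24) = (p^2 + 9*p + 14)/(p - 6)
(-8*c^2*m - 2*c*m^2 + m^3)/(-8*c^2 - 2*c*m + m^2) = m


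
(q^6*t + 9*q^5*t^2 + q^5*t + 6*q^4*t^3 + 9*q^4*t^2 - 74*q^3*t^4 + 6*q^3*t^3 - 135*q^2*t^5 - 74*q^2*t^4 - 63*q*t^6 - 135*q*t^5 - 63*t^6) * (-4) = -4*q^6*t - 36*q^5*t^2 - 4*q^5*t - 24*q^4*t^3 - 36*q^4*t^2 + 296*q^3*t^4 - 24*q^3*t^3 + 540*q^2*t^5 + 296*q^2*t^4 + 252*q*t^6 + 540*q*t^5 + 252*t^6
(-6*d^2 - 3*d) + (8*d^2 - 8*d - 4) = 2*d^2 - 11*d - 4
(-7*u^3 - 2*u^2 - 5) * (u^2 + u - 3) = -7*u^5 - 9*u^4 + 19*u^3 + u^2 - 5*u + 15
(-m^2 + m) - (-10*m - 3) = -m^2 + 11*m + 3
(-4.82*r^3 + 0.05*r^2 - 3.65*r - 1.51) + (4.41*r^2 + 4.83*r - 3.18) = -4.82*r^3 + 4.46*r^2 + 1.18*r - 4.69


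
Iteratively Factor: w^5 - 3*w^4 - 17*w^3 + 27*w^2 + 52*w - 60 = (w - 1)*(w^4 - 2*w^3 - 19*w^2 + 8*w + 60) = (w - 1)*(w + 2)*(w^3 - 4*w^2 - 11*w + 30) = (w - 2)*(w - 1)*(w + 2)*(w^2 - 2*w - 15) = (w - 2)*(w - 1)*(w + 2)*(w + 3)*(w - 5)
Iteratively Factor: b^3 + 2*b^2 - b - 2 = (b - 1)*(b^2 + 3*b + 2) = (b - 1)*(b + 2)*(b + 1)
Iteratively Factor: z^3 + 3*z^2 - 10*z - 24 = (z + 2)*(z^2 + z - 12) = (z - 3)*(z + 2)*(z + 4)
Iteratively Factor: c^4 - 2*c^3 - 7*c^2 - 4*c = (c)*(c^3 - 2*c^2 - 7*c - 4) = c*(c + 1)*(c^2 - 3*c - 4) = c*(c - 4)*(c + 1)*(c + 1)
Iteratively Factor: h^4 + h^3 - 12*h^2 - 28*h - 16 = (h + 2)*(h^3 - h^2 - 10*h - 8) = (h + 2)^2*(h^2 - 3*h - 4) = (h + 1)*(h + 2)^2*(h - 4)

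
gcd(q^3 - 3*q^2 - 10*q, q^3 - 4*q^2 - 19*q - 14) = q + 2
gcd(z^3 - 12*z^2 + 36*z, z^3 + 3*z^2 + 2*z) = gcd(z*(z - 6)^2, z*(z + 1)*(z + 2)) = z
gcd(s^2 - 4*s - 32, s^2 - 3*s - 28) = s + 4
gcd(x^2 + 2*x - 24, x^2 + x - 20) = x - 4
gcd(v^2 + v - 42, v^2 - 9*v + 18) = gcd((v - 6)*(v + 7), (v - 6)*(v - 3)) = v - 6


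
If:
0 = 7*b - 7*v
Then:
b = v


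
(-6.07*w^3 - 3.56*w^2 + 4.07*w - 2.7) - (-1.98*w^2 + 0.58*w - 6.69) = -6.07*w^3 - 1.58*w^2 + 3.49*w + 3.99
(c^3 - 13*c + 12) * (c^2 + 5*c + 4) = c^5 + 5*c^4 - 9*c^3 - 53*c^2 + 8*c + 48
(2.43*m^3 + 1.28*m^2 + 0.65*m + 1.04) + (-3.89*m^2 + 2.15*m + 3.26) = 2.43*m^3 - 2.61*m^2 + 2.8*m + 4.3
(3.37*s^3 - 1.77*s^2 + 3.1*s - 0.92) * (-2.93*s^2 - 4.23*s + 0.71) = -9.8741*s^5 - 9.069*s^4 + 0.796800000000001*s^3 - 11.6741*s^2 + 6.0926*s - 0.6532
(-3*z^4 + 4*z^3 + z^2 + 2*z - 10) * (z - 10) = -3*z^5 + 34*z^4 - 39*z^3 - 8*z^2 - 30*z + 100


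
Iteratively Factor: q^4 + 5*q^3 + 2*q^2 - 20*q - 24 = (q + 2)*(q^3 + 3*q^2 - 4*q - 12) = (q + 2)*(q + 3)*(q^2 - 4) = (q + 2)^2*(q + 3)*(q - 2)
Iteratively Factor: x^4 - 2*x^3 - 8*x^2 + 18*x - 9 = (x + 3)*(x^3 - 5*x^2 + 7*x - 3) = (x - 1)*(x + 3)*(x^2 - 4*x + 3) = (x - 3)*(x - 1)*(x + 3)*(x - 1)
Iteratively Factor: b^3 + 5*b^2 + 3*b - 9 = (b - 1)*(b^2 + 6*b + 9) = (b - 1)*(b + 3)*(b + 3)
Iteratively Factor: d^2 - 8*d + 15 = (d - 5)*(d - 3)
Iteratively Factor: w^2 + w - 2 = (w + 2)*(w - 1)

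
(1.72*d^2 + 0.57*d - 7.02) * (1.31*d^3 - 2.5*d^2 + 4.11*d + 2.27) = 2.2532*d^5 - 3.5533*d^4 - 3.552*d^3 + 23.7971*d^2 - 27.5583*d - 15.9354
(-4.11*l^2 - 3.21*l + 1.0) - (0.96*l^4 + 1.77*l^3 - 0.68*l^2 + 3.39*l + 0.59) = -0.96*l^4 - 1.77*l^3 - 3.43*l^2 - 6.6*l + 0.41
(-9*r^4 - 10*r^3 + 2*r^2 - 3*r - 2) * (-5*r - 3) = 45*r^5 + 77*r^4 + 20*r^3 + 9*r^2 + 19*r + 6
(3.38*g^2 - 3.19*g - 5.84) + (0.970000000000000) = 3.38*g^2 - 3.19*g - 4.87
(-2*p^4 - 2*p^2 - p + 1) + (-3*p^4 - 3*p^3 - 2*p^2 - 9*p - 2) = -5*p^4 - 3*p^3 - 4*p^2 - 10*p - 1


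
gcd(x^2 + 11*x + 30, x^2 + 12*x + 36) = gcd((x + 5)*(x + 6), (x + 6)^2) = x + 6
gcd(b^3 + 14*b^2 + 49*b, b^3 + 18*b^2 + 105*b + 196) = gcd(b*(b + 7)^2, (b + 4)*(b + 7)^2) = b^2 + 14*b + 49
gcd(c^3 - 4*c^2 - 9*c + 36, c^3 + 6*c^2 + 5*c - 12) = c + 3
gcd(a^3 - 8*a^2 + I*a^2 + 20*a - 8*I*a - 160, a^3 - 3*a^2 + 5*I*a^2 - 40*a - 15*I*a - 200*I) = a^2 + a*(-8 + 5*I) - 40*I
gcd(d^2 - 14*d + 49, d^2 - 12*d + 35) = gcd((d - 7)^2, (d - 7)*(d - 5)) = d - 7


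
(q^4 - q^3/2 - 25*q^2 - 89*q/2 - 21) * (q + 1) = q^5 + q^4/2 - 51*q^3/2 - 139*q^2/2 - 131*q/2 - 21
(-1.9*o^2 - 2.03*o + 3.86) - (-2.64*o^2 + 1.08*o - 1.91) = 0.74*o^2 - 3.11*o + 5.77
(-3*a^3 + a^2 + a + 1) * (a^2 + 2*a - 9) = -3*a^5 - 5*a^4 + 30*a^3 - 6*a^2 - 7*a - 9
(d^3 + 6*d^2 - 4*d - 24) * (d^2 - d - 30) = d^5 + 5*d^4 - 40*d^3 - 200*d^2 + 144*d + 720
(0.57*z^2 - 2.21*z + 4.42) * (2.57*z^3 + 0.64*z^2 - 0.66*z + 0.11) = 1.4649*z^5 - 5.3149*z^4 + 9.5688*z^3 + 4.3501*z^2 - 3.1603*z + 0.4862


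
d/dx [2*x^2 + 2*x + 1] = 4*x + 2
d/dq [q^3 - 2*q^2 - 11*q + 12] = 3*q^2 - 4*q - 11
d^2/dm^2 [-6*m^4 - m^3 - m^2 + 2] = -72*m^2 - 6*m - 2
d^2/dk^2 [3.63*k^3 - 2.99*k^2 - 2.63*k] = 21.78*k - 5.98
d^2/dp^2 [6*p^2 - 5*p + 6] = 12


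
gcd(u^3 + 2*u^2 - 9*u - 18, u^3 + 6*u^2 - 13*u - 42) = u^2 - u - 6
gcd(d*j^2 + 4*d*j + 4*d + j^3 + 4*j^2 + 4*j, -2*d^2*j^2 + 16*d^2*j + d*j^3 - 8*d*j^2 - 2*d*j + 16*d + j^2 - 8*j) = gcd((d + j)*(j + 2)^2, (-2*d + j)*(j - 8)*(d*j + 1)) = 1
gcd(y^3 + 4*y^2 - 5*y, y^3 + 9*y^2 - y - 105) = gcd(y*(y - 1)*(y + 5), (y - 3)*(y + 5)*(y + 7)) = y + 5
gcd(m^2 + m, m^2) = m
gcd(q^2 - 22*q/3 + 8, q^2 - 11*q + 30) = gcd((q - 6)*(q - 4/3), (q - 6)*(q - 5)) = q - 6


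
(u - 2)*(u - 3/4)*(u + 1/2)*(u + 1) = u^4 - 5*u^3/4 - 17*u^2/8 + 7*u/8 + 3/4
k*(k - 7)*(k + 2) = k^3 - 5*k^2 - 14*k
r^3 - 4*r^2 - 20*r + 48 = (r - 6)*(r - 2)*(r + 4)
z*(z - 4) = z^2 - 4*z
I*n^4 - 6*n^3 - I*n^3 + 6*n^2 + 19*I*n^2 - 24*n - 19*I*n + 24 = (n - 3*I)*(n + I)*(n + 8*I)*(I*n - I)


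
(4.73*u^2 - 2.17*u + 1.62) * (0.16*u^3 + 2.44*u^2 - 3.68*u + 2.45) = 0.7568*u^5 + 11.194*u^4 - 22.442*u^3 + 23.5269*u^2 - 11.2781*u + 3.969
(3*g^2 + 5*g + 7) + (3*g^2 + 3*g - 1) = 6*g^2 + 8*g + 6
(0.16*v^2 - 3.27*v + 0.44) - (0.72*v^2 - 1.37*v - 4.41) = -0.56*v^2 - 1.9*v + 4.85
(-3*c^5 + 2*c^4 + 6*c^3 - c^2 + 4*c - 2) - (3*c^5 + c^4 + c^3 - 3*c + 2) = -6*c^5 + c^4 + 5*c^3 - c^2 + 7*c - 4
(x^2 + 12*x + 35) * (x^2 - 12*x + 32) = x^4 - 77*x^2 - 36*x + 1120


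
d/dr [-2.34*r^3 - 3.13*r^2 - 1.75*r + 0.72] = -7.02*r^2 - 6.26*r - 1.75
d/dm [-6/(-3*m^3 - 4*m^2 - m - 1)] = 6*(-9*m^2 - 8*m - 1)/(3*m^3 + 4*m^2 + m + 1)^2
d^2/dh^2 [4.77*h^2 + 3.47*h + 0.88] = 9.54000000000000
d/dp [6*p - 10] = 6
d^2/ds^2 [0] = 0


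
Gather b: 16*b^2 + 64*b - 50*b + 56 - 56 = 16*b^2 + 14*b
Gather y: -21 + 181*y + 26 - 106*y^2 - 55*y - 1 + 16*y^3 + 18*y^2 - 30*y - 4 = 16*y^3 - 88*y^2 + 96*y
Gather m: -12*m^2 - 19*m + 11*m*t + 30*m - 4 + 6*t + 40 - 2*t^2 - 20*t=-12*m^2 + m*(11*t + 11) - 2*t^2 - 14*t + 36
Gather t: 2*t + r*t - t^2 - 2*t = r*t - t^2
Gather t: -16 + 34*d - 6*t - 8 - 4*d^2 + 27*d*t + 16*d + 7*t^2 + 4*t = -4*d^2 + 50*d + 7*t^2 + t*(27*d - 2) - 24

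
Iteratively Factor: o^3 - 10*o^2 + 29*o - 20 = (o - 1)*(o^2 - 9*o + 20) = (o - 5)*(o - 1)*(o - 4)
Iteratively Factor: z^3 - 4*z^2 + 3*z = (z - 3)*(z^2 - z) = z*(z - 3)*(z - 1)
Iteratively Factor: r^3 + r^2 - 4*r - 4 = (r + 2)*(r^2 - r - 2) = (r + 1)*(r + 2)*(r - 2)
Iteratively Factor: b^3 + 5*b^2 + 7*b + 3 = (b + 1)*(b^2 + 4*b + 3) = (b + 1)*(b + 3)*(b + 1)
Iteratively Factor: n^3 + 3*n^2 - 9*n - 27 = (n - 3)*(n^2 + 6*n + 9) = (n - 3)*(n + 3)*(n + 3)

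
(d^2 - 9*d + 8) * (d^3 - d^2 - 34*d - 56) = d^5 - 10*d^4 - 17*d^3 + 242*d^2 + 232*d - 448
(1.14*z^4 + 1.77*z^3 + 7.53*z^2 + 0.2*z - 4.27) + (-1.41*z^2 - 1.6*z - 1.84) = 1.14*z^4 + 1.77*z^3 + 6.12*z^2 - 1.4*z - 6.11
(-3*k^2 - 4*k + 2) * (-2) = 6*k^2 + 8*k - 4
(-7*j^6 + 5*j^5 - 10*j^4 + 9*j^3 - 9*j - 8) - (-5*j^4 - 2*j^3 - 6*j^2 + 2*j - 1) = -7*j^6 + 5*j^5 - 5*j^4 + 11*j^3 + 6*j^2 - 11*j - 7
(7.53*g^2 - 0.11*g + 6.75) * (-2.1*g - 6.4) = -15.813*g^3 - 47.961*g^2 - 13.471*g - 43.2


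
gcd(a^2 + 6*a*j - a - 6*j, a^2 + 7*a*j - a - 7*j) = a - 1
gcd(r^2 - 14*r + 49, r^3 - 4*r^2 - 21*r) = r - 7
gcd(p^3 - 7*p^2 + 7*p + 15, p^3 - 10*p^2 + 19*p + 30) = p^2 - 4*p - 5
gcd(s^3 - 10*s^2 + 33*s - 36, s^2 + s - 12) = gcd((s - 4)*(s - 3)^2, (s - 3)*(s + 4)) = s - 3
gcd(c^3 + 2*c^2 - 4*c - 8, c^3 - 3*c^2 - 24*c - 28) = c^2 + 4*c + 4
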